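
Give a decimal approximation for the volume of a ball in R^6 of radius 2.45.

Volume = π^{6/2}·(2.45)^6/Γ(4) ≈ 1117.62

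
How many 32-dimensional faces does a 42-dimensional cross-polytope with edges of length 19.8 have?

Each 32-face is the convex hull of 33 vertices, one chosen as ±e_i from each of 33 distinct axes: 2^33·C(42,33) = 3830181483008491520.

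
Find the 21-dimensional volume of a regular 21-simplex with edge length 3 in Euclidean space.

Volume = 3^21 · √(22/2^21) / 21! ≈ 6.6313e-13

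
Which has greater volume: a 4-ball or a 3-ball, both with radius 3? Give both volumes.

V_4(3) ≈ 399.719. V_3(3) ≈ 113.097. The 4-ball is larger.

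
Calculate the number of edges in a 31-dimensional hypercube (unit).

The 31-cube has n·2^(n-1) = 31·2^30 = 31·1073741824 = 33285996544 edges.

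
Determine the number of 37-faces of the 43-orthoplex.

f_37(43-orthoplex) = 2^38 · (43 choose 38) = 264596923468480512.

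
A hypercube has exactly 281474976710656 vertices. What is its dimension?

Since 2^n = 281474976710656, we have n = 48.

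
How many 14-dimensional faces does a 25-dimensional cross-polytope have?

An n-cross-polytope has 2^(k+1)·C(n,k+1) k-faces. Here 2^15·C(25,15) = 32768·3268760 = 107110727680.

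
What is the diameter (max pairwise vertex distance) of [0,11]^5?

||(11,11,...,11)|| = √(5)·11 ≈ 24.5967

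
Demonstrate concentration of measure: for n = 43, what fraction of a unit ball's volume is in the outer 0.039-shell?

1 - (1-0.039)^43 ≈ 0.819239 ≈ 81.92%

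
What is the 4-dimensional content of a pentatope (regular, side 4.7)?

V_4 = √(5) · 4.7^4 / (4! · 2^(4/2)) ≈ 11.3659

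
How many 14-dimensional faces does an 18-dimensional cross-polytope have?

Each 14-face is the convex hull of 15 vertices, one chosen as ±e_i from each of 15 distinct axes: 2^15·C(18,15) = 26738688.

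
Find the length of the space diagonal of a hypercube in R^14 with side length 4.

||(4,4,...,4)|| = √(14)·4 ≈ 14.9666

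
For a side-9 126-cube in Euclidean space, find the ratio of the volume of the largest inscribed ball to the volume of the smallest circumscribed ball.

V_in / V_out = (r_in/r_out)^126 = (1/√126)^126 = 126^(-126/2) ≈ 4.74958e-133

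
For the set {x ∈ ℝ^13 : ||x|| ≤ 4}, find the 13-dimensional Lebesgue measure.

V = 8589934592·π^6/135135 ≈ 6.11113e+07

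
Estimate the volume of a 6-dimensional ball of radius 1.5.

V_6(1.5) = π^(6/2) · (1.5)^6 / Γ(6/2 + 1) = 243·π^3/128 ≈ 58.8635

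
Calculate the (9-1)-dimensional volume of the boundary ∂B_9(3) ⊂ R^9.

|∂B_9(3)| = 69984·π^4/35 ≈ 194774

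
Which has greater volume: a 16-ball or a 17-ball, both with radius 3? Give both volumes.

V_16(3) ≈ 1.01302e+07. V_17(3) ≈ 1.82063e+07. The 17-ball is larger.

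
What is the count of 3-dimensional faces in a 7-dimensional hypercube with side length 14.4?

Number of 3-faces = C(7,3) · 2^(7-3) = 35 · 16 = 560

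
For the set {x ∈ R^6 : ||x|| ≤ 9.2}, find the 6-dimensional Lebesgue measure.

The n-ball volume is π^(n/2)·r^n/Γ(n/2+1). With n=6, r=9.2: V ≈ 3.13347e+06.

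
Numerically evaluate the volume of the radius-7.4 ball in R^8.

Volume = π^{8/2}·(7.4)^8/Γ(5) ≈ 3.64957e+07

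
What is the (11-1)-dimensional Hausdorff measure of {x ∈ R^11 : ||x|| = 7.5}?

The surface area of an n-ball is 2π^(n/2) r^(n-1) / Γ(n/2). For n=11, r=7.5: 4271484375·π^5/112 ≈ 1.16711e+10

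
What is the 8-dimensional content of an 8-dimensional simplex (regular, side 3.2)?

Volume = 3.2^8 · √(9/2^8) / 8! ≈ 0.0511306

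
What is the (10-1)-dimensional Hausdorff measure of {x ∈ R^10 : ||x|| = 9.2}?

S_10(9.2) = 2·π^(10/2)·(9.2)^9 / Γ(10/2) ≈ 1.20409e+10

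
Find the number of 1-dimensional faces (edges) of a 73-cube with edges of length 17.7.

Each of the 2^73 = 9444732965739290427392 vertices has degree 73; total edges = 73·2^73/2 = 344732753249484100599808.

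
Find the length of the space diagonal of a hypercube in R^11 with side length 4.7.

The space diagonal of an n-cube of side s is s√n. Here 4.7·√11 ≈ 15.5881.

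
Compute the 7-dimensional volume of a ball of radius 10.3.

Volume = π^{7/2}·(10.3)^7/Γ(9/2) ≈ 5.81087e+07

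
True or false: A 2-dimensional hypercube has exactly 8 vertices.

False. The 2-cube has 2^2 = 4 vertices.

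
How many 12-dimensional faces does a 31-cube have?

Choose 12 of 31 axes to span the face (C(31,12) = 141120525 ways), then fix each of the remaining 19 coordinates at one of its two extreme values (2^19 = 524288 ways): 141120525·524288 = 73987797811200.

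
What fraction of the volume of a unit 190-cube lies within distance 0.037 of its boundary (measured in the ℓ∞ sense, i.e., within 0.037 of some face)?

The inner cube has side 1-2·0.037 = 0.926 and volume (0.926)^190 ≈ 4.53e-07, so the shell holds 0.999999547 of the volume.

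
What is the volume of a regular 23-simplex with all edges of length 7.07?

For a regular n-simplex with edge a, V = (a^n / n!)·√((n+1)/2^n). With a=7.07, n=23: V ≈ 2.25119e-06.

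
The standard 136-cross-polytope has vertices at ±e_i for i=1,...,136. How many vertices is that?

The vertices are ±e_1, ..., ±e_136, so there are 2·136 = 272.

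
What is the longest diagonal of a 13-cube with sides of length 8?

||(8,8,...,8)|| = √(13)·8 ≈ 28.8444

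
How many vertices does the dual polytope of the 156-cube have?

Number of vertices = 2n = 312.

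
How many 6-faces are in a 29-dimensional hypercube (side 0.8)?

f_6(29-cube) = (29 choose 6) · 2^23 = 3984756572160.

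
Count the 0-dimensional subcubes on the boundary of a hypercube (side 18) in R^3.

f_0(3-cube) = (3 choose 0) · 2^3 = 8.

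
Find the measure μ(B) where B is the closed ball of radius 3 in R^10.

The n-ball volume is π^(n/2)·r^n/Γ(n/2+1). With n=10, r=3: V = 19683·π^5/40 ≈ 150585.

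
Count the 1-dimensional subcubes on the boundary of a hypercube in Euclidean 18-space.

f_1(18-cube) = (18 choose 1) · 2^17 = 2359296.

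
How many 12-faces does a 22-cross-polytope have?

Number of 12-faces = 2^(12+1) · C(22,12+1) = 8192 · 497420 = 4074864640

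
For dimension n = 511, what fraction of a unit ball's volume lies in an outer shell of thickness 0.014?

1 - (1-0.014)^511 ≈ 0.999257 ≈ 99.93%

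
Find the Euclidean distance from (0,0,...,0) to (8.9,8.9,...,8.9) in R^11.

Diagonal = √11 · 8.9 ≈ 29.518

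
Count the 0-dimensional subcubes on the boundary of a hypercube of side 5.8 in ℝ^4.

Number of 0-faces = C(4,0) · 2^(4-0) = 1 · 16 = 16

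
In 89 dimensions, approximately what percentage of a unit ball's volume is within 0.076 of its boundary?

1 - (1-0.076)^89 ≈ 0.999119 ≈ 99.91%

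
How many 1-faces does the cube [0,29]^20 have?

Number of 1-faces = C(20,1)·2^(20-1) = 20·524288 = 10485760.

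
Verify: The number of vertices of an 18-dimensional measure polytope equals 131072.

False. The 18-cube has 2^18 = 262144 vertices.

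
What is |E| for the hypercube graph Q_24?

Number of 1-faces = C(24,1)·2^(24-1) = 24·8388608 = 201326592.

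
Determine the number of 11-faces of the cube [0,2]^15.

f_11(15-cube) = (15 choose 11) · 2^4 = 21840.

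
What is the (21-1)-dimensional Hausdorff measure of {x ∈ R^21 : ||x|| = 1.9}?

S_21(1.9) = 2·π^(21/2)·(1.9)^20 / Γ(21/2) ≈ 110113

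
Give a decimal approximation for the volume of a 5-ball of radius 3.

V = 648·π^2/5 ≈ 1279.1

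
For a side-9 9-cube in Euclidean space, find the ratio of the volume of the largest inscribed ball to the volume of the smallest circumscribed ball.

The radii are 9/2 and 9√9/2, so the volume ratio is (1/√9)^9 = 9^{-9/2} ≈ 5.08053e-05.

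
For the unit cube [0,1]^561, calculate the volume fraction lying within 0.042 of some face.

1 - (1 - 2·0.042)^561 = 1 - 0.916^561 ≈ 1 - 4.201e-22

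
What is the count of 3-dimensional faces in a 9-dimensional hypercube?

Number of 3-faces = C(9,3) · 2^(9-3) = 84 · 64 = 5376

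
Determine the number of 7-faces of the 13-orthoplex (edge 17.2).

f_7(13-orthoplex) = 2^8 · (13 choose 8) = 329472.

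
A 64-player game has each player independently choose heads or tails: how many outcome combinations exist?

The 64-cube has 2^64 = 18446744073709551616 vertices.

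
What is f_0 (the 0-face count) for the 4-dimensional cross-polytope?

f_0(4-orthoplex) = 2^1 · (4 choose 1) = 8.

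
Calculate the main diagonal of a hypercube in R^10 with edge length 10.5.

The space diagonal of an n-cube of side s is s√n. Here 10.5·√10 ≈ 33.2039.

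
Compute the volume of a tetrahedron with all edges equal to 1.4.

Volume = (√2/12) · 1.4³ = 0.323384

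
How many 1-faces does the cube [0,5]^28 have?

An n-cube has n·2^(n-1) edges. With n = 28: 28·134217728 = 3758096384.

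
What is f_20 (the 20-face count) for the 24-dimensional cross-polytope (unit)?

An n-cross-polytope has 2^(k+1)·C(n,k+1) k-faces. Here 2^21·C(24,21) = 2097152·2024 = 4244635648.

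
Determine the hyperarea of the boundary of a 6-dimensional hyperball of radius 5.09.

The surface area of an n-ball is 2π^(n/2) r^(n-1) / Γ(n/2). For n=6, r=5.09: 105935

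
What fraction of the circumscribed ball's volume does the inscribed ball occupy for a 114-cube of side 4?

V_in/V_out = n^(-n/2) = 114^(-114/2) ≈ 5.70721e-118.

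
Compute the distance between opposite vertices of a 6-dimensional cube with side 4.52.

||(4.52,4.52,...,4.52)|| = √(6)·4.52 ≈ 11.0717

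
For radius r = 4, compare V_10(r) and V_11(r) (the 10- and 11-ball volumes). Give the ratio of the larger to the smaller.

V_10(4) ≈ 2.67404e+06, V_11(4) ≈ 7.9025e+06. The 11-ball is larger by a factor of 2.955.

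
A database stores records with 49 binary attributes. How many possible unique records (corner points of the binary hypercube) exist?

The 49-cube has 2^49 = 562949953421312 vertices.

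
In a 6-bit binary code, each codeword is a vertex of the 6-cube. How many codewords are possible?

Each vertex is a binary string of length 6, so there are 2^6 = 64.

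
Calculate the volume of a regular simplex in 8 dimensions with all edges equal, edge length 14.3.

For a regular n-simplex with edge a, V = (a^n / n!)·√((n+1)/2^n). With a=14.3, n=8: V ≈ 8131.47.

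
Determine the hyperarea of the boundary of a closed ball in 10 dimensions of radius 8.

S = n·V_n(r)/r = 10·V_10(8)/8 (volume-to-surface relation), giving 33554432·π^5/3 ≈ 3.42277e+09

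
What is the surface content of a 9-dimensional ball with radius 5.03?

S_9(5.03) = 2·π^(9/2)·(5.03)^8 / Γ(9/2) ≈ 1.21648e+07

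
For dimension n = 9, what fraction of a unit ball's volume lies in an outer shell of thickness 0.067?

1 - (1-0.067)^9 ≈ 0.464284 ≈ 46.43%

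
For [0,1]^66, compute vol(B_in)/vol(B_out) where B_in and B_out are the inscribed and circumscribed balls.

Volume scales as r^n, and r_in/r_out = 1/√66, giving (1/√66)^66 ≈ 9.01675e-61.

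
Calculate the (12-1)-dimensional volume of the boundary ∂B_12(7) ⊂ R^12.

|∂B_12(7)| = 1977326743·π^6/60 ≈ 3.1683e+10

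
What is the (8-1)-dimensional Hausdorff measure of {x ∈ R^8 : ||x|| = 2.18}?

S = n·V_n(r)/r = 8·V_8(2.18)/2.18 (volume-to-surface relation), giving 7597.55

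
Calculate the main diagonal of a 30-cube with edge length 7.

Diagonal = √30 · 7 ≈ 38.3406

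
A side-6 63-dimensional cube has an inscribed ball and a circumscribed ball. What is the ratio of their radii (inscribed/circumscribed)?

Ratio = (s/2)/(s√63/2) = 63^(-1/2) ≈ 0.125988.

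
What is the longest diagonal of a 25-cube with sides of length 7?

||(7,7,...,7)|| = √(25)·7 = 35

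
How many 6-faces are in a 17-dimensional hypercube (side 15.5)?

An n-cube has C(n,k)·2^(n-k) k-faces. Here C(17,6)·2^11 = 12376·2048 = 25346048.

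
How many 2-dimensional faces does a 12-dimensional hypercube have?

Choose 2 of 12 axes to span the face (C(12,2) = 66 ways), then fix each of the remaining 10 coordinates at one of its two extreme values (2^10 = 1024 ways): 66·1024 = 67584.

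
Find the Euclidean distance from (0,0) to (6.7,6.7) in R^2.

Diagonal = √2 · 6.7 ≈ 9.47523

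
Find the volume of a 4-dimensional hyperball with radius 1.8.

Volume = π^{4/2}·(1.8)^4/Γ(3) ≈ 51.8036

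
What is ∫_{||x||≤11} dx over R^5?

V_5(11) = π^(5/2) · (11)^5 / Γ(5/2 + 1) = 1288408·π^2/15 ≈ 847738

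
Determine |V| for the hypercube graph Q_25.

An n-cube has 2^n vertices; for n = 25 that is 2^25 = 33554432.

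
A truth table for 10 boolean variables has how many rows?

Number of vertices = 2^10 = 1024.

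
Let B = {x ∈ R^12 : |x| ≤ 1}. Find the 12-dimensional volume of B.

V_12(1) = π^(12/2) · (1)^12 / Γ(12/2 + 1) = π^6/720 ≈ 1.33526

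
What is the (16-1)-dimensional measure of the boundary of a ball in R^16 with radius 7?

The surface area of an n-ball is 2π^(n/2) r^(n-1) / Γ(n/2). For n=16, r=7: 678223072849·π^8/360 ≈ 1.78759e+13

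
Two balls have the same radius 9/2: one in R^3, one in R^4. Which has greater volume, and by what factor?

V_3(9/2) ≈ 381.704, V_4(9/2) ≈ 2023.58. The 4-ball is larger by a factor of 5.301.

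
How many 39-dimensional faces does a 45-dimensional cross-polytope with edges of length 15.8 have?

Each 39-face is the convex hull of 40 vertices, one chosen as ±e_i from each of 40 distinct axes: 2^40·C(45,40) = 1343338226839977984.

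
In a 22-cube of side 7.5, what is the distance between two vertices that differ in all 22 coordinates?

d = √(7.5² + 7.5² + ... + 7.5²) [22 terms] = √(22·7.5²) = 7.5√22 ≈ 35.1781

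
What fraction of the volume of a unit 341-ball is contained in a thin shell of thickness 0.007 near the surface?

1 - (1-0.007)^341 ≈ 0.908863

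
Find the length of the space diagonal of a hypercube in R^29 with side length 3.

The space diagonal of an n-cube of side s is s√n. Here 3·√29 ≈ 16.1555.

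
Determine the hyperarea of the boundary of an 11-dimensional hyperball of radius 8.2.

S_11(8.2) = 2·π^(11/2)·(8.2)^10 / Γ(11/2) ≈ 2.84863e+10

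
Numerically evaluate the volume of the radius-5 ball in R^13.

The n-ball volume is π^(n/2)·r^n/Γ(n/2+1). With n=13, r=5: V = 31250000000·π^6/27027 ≈ 1.11161e+09.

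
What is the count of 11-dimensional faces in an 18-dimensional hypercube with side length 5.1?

Choose 11 of 18 axes to span the face (C(18,11) = 31824 ways), then fix each of the remaining 7 coordinates at one of its two extreme values (2^7 = 128 ways): 31824·128 = 4073472.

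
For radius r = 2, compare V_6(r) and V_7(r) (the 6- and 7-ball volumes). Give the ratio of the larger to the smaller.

V_6(2) ≈ 330.734, V_7(2) ≈ 604.77. The 7-ball is larger by a factor of 1.829.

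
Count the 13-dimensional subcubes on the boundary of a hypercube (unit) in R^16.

f_13(16-cube) = (16 choose 13) · 2^3 = 4480.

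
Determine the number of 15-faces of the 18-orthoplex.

f_15(18-orthoplex) = 2^16 · (18 choose 16) = 10027008.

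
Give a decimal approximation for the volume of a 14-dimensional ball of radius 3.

V_14(3) = π^(14/2) · (3)^14 / Γ(14/2 + 1) = 531441·π^7/560 ≈ 2.86626e+06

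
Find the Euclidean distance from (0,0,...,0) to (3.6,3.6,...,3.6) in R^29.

d = √(3.6² + 3.6² + ... + 3.6²) [29 terms] = √(29·3.6²) = 3.6√29 ≈ 19.3866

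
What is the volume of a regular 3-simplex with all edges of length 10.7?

Volume = (√2/12) · 10.7³ = 144.373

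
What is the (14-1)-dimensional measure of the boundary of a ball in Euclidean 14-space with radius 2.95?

S = n·V_n(r)/r = 14·V_14(2.95)/2.95 (volume-to-surface relation), giving 1.07506e+07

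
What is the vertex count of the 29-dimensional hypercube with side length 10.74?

Number of vertices = 2^29 = 536870912.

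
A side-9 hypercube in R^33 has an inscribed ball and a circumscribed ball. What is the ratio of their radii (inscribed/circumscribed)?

For an n-cube of any side s, the inradius is s/2 and the circumradius is s√n/2, so the ratio is 1/√33 ≈ 0.174078.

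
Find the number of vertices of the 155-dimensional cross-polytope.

The 155-dimensional cross-polytope has 2n = 2·155 = 310 vertices.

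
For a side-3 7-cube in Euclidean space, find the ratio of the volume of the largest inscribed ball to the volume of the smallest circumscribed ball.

V_in/V_out = n^(-n/2) = 7^(-7/2) ≈ 0.00110194.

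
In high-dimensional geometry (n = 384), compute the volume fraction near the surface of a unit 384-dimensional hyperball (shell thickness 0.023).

1 - (1-0.023)^384 ≈ 0.999868 ≈ 99.9868%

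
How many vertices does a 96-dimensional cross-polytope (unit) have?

An n-cross-polytope has 2n vertices; here n = 96, giving 192.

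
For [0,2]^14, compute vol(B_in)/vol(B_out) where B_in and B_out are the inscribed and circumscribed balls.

The radii are 2/2 and 2√14/2, so the volume ratio is (1/√14)^14 = 14^{-14/2} ≈ 9.48645e-09.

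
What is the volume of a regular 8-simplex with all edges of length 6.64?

V = (6.64^8 / 8!) · √((8+1) / 2^8) ≈ 17.5722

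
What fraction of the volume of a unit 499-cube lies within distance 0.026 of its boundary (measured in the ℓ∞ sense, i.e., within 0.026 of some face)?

Shell fraction = 1 - (1-0.052)^499 ≈ 1 - 2.675e-12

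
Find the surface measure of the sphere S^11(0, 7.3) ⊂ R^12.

The surface area of an n-ball is 2π^(n/2) r^(n-1) / Γ(n/2). For n=12, r=7.3: 5.02689e+10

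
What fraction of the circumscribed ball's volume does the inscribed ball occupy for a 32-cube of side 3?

V_in / V_out = (r_in/r_out)^32 = (1/√32)^32 = 32^(-32/2) ≈ 8.27181e-25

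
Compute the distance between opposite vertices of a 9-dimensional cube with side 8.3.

d = √(8.3² + 8.3² + ... + 8.3²) [9 terms] = √(9·8.3²) = 8.3√9 = 24.9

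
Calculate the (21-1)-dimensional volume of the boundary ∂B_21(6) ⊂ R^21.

S = n·V_n(r)/r = 21·V_21(6)/6 (volume-to-surface relation), giving 92442129447518208·π^10/8083075 ≈ 1.07101e+15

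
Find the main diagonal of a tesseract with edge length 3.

Diagonal = √4 · 3 = 6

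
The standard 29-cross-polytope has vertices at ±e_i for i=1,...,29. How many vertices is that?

The vertices are ±e_1, ..., ±e_29, so there are 2·29 = 58.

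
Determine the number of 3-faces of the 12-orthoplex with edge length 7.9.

f_3(12-orthoplex) = 2^4 · (12 choose 4) = 7920.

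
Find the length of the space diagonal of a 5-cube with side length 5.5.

Diagonal = √5 · 5.5 ≈ 12.2984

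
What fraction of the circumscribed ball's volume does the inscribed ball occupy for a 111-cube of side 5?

The radii are 5/2 and 5√111/2, so the volume ratio is (1/√111)^111 = 111^{-111/2} ≈ 3.05193e-114.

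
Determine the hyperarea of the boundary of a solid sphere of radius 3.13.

The surface area of an n-ball is 2π^(n/2) r^(n-1) / Γ(n/2). For n=3, r=3.13: 4πr² = 4π·(3.13)² ≈ 123.111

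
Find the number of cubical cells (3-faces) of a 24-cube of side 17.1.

Choose 3 of 24 axes to span the face (C(24,3) = 2024 ways), then fix each of the remaining 21 coordinates at one of its two extreme values (2^21 = 2097152 ways): 2024·2097152 = 4244635648.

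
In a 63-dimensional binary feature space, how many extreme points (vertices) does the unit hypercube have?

Each vertex is a binary string of length 63, so there are 2^63 = 9223372036854775808.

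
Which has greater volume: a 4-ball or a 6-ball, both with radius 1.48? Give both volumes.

V_4(1.48) ≈ 23.6765. V_6(1.48) ≈ 54.3086. The 6-ball is larger.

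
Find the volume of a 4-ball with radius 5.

Volume = π^{4/2}·(5)^4/Γ(3) = 625·π^2/2 ≈ 3084.25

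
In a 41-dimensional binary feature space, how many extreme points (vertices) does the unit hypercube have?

Each vertex is a binary string of length 41, so there are 2^41 = 2199023255552.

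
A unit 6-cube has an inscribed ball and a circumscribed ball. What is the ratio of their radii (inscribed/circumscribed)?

For an n-cube of any side s, the inradius is s/2 and the circumradius is s√n/2, so the ratio is 1/√6 ≈ 0.408248.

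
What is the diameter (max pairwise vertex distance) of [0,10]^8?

d = √(10² + 10² + ... + 10²) [8 terms] = √(8·10²) = 10√8 ≈ 28.2843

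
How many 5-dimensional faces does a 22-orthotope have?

Number of 5-faces = C(22,5) · 2^(22-5) = 26334 · 131072 = 3451650048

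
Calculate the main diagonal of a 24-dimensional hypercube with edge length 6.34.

The space diagonal of an n-cube of side s is s√n. Here 6.34·√24 ≈ 31.0595.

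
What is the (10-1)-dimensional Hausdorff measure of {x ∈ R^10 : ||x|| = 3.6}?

The surface area of an n-ball is 2π^(n/2) r^(n-1) / Γ(n/2). For n=10, r=3.6: 2.58995e+06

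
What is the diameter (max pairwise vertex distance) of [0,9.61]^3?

The space diagonal of an n-cube of side s is s√n. Here 9.61·√3 ≈ 16.645.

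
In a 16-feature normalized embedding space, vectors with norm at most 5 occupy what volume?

The n-ball volume is π^(n/2)·r^n/Γ(n/2+1). With n=16, r=5: V = 30517578125·π^8/8064 ≈ 3.59086e+10.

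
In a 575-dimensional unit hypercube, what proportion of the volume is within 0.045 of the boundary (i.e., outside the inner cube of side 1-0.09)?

The inner cube has side 1-2·0.045 = 0.91 and volume (0.91)^575 ≈ 2.811e-24, so the shell holds 1 - 2.811e-24 of the volume.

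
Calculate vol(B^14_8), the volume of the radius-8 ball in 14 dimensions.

Volume = π^{14/2}·(8)^14/Γ(8) = 274877906944·π^7/315 ≈ 2.63559e+12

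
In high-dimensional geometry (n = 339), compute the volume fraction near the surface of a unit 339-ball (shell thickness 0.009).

1 - (1-0.009)^339 ≈ 0.953337 ≈ 95.33%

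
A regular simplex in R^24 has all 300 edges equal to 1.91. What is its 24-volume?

Volume = 1.91^24 · √(25/2^24) / 24! ≈ 1.09321e-20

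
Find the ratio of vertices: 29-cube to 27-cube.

The 29-cube has 2^29 = 536870912 vertices. The 27-cube has 2^27 = 134217728 vertices. Ratio: 536870912/134217728 = 4.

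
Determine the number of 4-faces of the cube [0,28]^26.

Choose 4 of 26 axes to span the face (C(26,4) = 14950 ways), then fix each of the remaining 22 coordinates at one of its two extreme values (2^22 = 4194304 ways): 14950·4194304 = 62704844800.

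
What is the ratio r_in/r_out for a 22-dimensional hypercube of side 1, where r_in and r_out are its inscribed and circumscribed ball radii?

r_in / r_out = (1/2) / (1√22/2) = 1/√22 ≈ 0.213201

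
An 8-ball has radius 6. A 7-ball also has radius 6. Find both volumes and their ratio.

V_8(6) ≈ 6.81708e+06. V_7(6) ≈ 1.32263e+06. Ratio V_8/V_7 ≈ 5.154.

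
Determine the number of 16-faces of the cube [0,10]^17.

f_16(17-cube) = (17 choose 16) · 2^1 = 34.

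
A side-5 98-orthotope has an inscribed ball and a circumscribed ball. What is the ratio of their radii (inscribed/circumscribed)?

r_in / r_out = (5/2) / (5√98/2) = 1/√98 ≈ 0.101015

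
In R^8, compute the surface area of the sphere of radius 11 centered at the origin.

S_8(11) = 2·π^(8/2)·(11)^7 / Γ(8/2) = 19487171·π^4/3 ≈ 6.32743e+08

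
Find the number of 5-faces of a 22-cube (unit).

An n-cube has C(n,k)·2^(n-k) k-faces. Here C(22,5)·2^17 = 26334·131072 = 3451650048.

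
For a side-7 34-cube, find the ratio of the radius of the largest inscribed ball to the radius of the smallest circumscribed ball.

Ratio = (s/2)/(s√34/2) = 34^(-1/2) ≈ 0.171499.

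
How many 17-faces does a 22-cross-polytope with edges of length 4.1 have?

An n-cross-polytope has 2^(k+1)·C(n,k+1) k-faces. Here 2^18·C(22,18) = 262144·7315 = 1917583360.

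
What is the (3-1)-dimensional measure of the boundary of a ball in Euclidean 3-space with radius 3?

S_3(3) = 2·π^(3/2)·(3)^2 / Γ(3/2) = 4πr² = 4π·(3)² ≈ 113.097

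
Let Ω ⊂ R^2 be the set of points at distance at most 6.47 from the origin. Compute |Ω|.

Volume = π^{2/2}·(6.47)^2/Γ(2) ≈ 131.51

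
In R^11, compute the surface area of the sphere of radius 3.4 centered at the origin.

S = n·V_n(r)/r = 11·V_11(3.4)/3.4 (volume-to-surface relation), giving 4.27845e+06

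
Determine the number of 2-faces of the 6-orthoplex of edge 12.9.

Number of 2-faces = 2^(2+1) · C(6,2+1) = 8 · 20 = 160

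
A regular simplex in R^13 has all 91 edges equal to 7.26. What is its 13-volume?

Volume = 7.26^13 · √(14/2^13) / 13! ≈ 1.03339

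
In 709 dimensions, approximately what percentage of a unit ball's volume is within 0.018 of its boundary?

1 - (1-0.018)^709 ≈ 0.999997447 ≈ 99.999745%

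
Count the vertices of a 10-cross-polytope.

Number of vertices = 2n = 20.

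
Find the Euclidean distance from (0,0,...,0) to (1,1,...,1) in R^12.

Diagonal = √12 · 1 ≈ 3.4641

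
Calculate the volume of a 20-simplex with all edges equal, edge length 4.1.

V = (4.1^20 / 20!) · √((20+1) / 2^20) ≈ 3.31407e-09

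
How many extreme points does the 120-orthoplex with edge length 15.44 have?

An n-cross-polytope has 2n vertices; here n = 120, giving 240.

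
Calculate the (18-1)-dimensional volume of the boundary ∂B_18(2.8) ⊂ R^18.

The surface area of an n-ball is 2π^(n/2) r^(n-1) / Γ(n/2). For n=18, r=2.8: 5.90942e+07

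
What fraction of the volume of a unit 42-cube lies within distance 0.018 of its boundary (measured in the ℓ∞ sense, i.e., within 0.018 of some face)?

Shell fraction = 1 - (1-0.036)^42 ≈ 0.785595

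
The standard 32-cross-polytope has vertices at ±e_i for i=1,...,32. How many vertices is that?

The 32-dimensional cross-polytope has 2n = 2·32 = 64 vertices.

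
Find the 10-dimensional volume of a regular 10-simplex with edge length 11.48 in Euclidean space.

V = (11.48^10 / 10!) · √((10+1) / 2^10) ≈ 1135.54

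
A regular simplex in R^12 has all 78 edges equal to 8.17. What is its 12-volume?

V_12 = √(13) · 8.17^12 / (12! · 2^(12/2)) ≈ 10.4021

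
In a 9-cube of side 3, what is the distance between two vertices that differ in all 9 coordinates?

||(3,3,...,3)|| = √(9)·3 = 9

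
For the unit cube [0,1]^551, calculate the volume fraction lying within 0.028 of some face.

The inner cube has side 1-2·0.028 = 0.944 and volume (0.944)^551 ≈ 1.62e-14, so the shell holds 1 - 1.62e-14 of the volume.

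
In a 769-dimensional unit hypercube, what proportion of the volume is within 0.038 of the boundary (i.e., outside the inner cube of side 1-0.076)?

The inner cube has side 1-2·0.038 = 0.924 and volume (0.924)^769 ≈ 3.997e-27, so the shell holds 1 - 3.997e-27 of the volume.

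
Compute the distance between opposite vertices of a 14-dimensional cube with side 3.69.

d = √(3.69² + 3.69² + ... + 3.69²) [14 terms] = √(14·3.69²) = 3.69√14 ≈ 13.8067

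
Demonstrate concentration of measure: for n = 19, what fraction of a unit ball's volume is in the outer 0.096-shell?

1 - (1-0.096)^19 ≈ 0.85304 ≈ 85.30%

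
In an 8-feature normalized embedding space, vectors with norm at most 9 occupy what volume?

V = 14348907·π^4/8 ≈ 1.74714e+08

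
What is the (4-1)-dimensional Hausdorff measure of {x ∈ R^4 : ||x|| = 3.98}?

S = n·V_n(r)/r = 4·V_4(3.98)/3.98 (volume-to-surface relation), giving 1244.45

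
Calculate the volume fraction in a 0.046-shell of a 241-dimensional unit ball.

V(inner)/V(outer) = ((1-0.046)/1)^241 ≈ 1.178e-05, so the shell fraction is 0.999988.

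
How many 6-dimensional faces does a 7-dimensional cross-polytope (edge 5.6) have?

An n-cross-polytope has 2^(k+1)·C(n,k+1) k-faces. Here 2^7·C(7,7) = 128·1 = 128.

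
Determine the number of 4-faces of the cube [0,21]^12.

Choose 4 of 12 axes to span the face (C(12,4) = 495 ways), then fix each of the remaining 8 coordinates at one of its two extreme values (2^8 = 256 ways): 495·256 = 126720.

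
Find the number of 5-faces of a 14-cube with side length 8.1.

An n-cube has C(n,k)·2^(n-k) k-faces. Here C(14,5)·2^9 = 2002·512 = 1025024.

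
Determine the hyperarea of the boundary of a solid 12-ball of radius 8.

S_12(8) = 2·π^(12/2)·(8)^11 / Γ(12/2) = 2147483648·π^6/15 ≈ 1.37638e+11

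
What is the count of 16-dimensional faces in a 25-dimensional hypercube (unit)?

Number of 16-faces = C(25,16) · 2^(25-16) = 2042975 · 512 = 1046003200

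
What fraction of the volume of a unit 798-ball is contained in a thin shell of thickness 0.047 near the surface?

Shell fraction = 1 - (1-0.047)^798 ≈ 1 - 2.071e-17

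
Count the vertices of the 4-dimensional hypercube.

The 4-cube has 2^4 = 16 vertices.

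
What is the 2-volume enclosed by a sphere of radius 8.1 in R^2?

The n-ball volume is π^(n/2)·r^n/Γ(n/2+1). With n=2, r=8.1: V ≈ 206.12.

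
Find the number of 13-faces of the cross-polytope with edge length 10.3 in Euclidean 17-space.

An n-cross-polytope has 2^(k+1)·C(n,k+1) k-faces. Here 2^14·C(17,14) = 16384·680 = 11141120.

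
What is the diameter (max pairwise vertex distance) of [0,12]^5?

The space diagonal of an n-cube of side s is s√n. Here 12·√5 ≈ 26.8328.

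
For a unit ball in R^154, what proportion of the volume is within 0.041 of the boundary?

Shell fraction = 1 - (1-0.041)^154 ≈ 0.998415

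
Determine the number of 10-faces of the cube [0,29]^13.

Number of 10-faces = C(13,10) · 2^(13-10) = 286 · 8 = 2288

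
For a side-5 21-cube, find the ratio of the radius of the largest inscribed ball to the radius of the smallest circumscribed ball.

r_in / r_out = (5/2) / (5√21/2) = 1/√21 ≈ 0.218218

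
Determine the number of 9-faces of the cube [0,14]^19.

An n-cube has C(n,k)·2^(n-k) k-faces. Here C(19,9)·2^10 = 92378·1024 = 94595072.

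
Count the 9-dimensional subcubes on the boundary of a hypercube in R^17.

Number of 9-faces = C(17,9) · 2^(17-9) = 24310 · 256 = 6223360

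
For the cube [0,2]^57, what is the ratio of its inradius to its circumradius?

For an n-cube of any side s, the inradius is s/2 and the circumradius is s√n/2, so the ratio is 1/√57 ≈ 0.132453.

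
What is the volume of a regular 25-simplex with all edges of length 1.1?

V_25 = √(26) · 1.1^25 / (25! · 2^(25/2)) ≈ 6.1487e-28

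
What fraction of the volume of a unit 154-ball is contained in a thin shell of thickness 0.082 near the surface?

V(inner)/V(outer) = ((1-0.082)/1)^154 ≈ 1.896e-06, so the shell fraction is 0.9999981043.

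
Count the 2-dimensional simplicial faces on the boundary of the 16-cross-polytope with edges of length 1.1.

Number of 2-faces = 2^(2+1) · C(16,2+1) = 8 · 560 = 4480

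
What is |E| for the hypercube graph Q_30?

An n-cube has n·2^(n-1) edges. With n = 30: 30·536870912 = 16106127360.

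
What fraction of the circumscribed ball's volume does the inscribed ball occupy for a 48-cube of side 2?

V_in/V_out = n^(-n/2) = 48^(-48/2) ≈ 4.469e-41.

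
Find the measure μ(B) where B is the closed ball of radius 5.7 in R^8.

V_8(5.7) = π^(8/2) · (5.7)^8 / Γ(8/2 + 1) ≈ 4.52259e+06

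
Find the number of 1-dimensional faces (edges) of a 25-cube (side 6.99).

An n-cube has n·2^(n-1) edges. With n = 25: 25·16777216 = 419430400.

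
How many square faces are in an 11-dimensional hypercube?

Choose 2 of 11 axes to span the face (C(11,2) = 55 ways), then fix each of the remaining 9 coordinates at one of its two extreme values (2^9 = 512 ways): 55·512 = 28160.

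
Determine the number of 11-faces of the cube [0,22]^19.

An n-cube has C(n,k)·2^(n-k) k-faces. Here C(19,11)·2^8 = 75582·256 = 19348992.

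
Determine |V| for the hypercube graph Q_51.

An n-cube has 2^n vertices; for n = 51 that is 2^51 = 2251799813685248.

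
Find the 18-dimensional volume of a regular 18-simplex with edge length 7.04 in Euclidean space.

For a regular n-simplex with edge a, V = (a^n / n!)·√((n+1)/2^n). With a=7.04, n=18: V ≈ 0.00239924.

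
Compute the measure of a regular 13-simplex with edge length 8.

For a regular n-simplex with edge a, V = (a^n / n!)·√((n+1)/2^n). With a=8, n=13: V ≈ 3.64971.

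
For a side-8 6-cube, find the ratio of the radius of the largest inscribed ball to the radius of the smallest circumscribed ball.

Ratio = (s/2)/(s√6/2) = 6^(-1/2) ≈ 0.408248.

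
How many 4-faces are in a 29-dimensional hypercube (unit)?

f_4(29-cube) = (29 choose 4) · 2^25 = 796951314432.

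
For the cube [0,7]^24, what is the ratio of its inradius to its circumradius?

r_in = 7/2 (half the side); r_out = 7√24/2 (half the diagonal). Ratio = 1/√24 ≈ 0.204124.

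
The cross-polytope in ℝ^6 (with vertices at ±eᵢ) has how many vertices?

Number of vertices = 2n = 12.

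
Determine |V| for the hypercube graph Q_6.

The 6-cube has 2^6 = 64 vertices.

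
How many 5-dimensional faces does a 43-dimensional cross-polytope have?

Number of 5-faces = 2^(5+1) · C(43,5+1) = 64 · 6096454 = 390173056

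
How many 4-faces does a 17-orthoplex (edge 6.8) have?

f_4(17-orthoplex) = 2^5 · (17 choose 5) = 198016.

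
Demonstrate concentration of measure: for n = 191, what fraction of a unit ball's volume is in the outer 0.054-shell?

1 - (1-0.054)^191 ≈ 0.999975 ≈ 99.997516%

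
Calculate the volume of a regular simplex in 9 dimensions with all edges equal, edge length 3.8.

Volume = 3.8^9 · √(10/2^9) / 9! ≈ 0.0636289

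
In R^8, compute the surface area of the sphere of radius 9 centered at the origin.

S_8(9) = 2·π^(8/2)·(9)^7 / Γ(8/2) = 1594323·π^4 ≈ 1.55302e+08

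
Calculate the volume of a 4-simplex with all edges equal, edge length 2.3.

For a regular n-simplex with edge a, V = (a^n / n!)·√((n+1)/2^n). With a=2.3, n=4: V ≈ 0.651816.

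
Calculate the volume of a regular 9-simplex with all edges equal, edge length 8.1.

Volume = 8.1^9 · √(10/2^9) / 9! ≈ 57.8052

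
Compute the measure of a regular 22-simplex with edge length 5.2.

For a regular n-simplex with edge a, V = (a^n / n!)·√((n+1)/2^n). With a=5.2, n=22: V ≈ 1.17717e-08.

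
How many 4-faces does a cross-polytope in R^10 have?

An n-cross-polytope has 2^(k+1)·C(n,k+1) k-faces. Here 2^5·C(10,5) = 32·252 = 8064.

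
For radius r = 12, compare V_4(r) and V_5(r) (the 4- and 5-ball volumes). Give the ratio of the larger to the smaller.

V_4(12) ≈ 102328, V_5(12) ≈ 1.3098e+06. The 5-ball is larger by a factor of 12.8.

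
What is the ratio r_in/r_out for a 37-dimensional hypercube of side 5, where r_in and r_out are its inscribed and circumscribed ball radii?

r_in / r_out = (5/2) / (5√37/2) = 1/√37 ≈ 0.164399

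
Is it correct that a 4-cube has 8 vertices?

False. The 4-cube has 2^4 = 16 vertices.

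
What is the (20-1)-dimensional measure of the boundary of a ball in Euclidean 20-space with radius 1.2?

S_20(1.2) = 2·π^(20/2)·(1.2)^19 / Γ(20/2) ≈ 16.4896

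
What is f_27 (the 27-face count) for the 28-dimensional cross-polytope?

An n-cross-polytope has 2^(k+1)·C(n,k+1) k-faces. Here 2^28·C(28,28) = 268435456·1 = 268435456.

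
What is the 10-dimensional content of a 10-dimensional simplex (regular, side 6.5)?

V_10 = √(11) · 6.5^10 / (10! · 2^(10/2)) ≈ 3.84518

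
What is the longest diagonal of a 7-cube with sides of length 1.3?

||(1.3,1.3,...,1.3)|| = √(7)·1.3 ≈ 3.43948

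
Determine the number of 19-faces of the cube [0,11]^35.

f_19(35-cube) = (35 choose 19) · 2^16 = 266071503667200.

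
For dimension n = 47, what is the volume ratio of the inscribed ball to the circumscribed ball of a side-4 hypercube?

Volume scales as r^n, and r_in/r_out = 1/√47, giving (1/√47)^47 ≈ 5.07809e-40.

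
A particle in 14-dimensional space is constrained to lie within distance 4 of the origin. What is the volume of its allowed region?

Volume = π^{14/2}·(4)^14/Γ(8) = 16777216·π^7/315 ≈ 1.60864e+08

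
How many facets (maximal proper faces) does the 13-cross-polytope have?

Each 12-face is the convex hull of 13 vertices, one chosen as ±e_i from each of 13 distinct axes: 2^13·C(13,13) = 8192.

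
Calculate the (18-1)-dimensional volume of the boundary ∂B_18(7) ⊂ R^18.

S = n·V_n(r)/r = 18·V_18(7)/7 (volume-to-surface relation), giving 33232930569601·π^9/2880 ≈ 3.43974e+14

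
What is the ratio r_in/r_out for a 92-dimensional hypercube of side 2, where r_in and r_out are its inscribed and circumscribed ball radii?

r_in / r_out = (2/2) / (2√92/2) = 1/√92 ≈ 0.104257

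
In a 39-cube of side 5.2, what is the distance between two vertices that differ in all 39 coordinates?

The space diagonal of an n-cube of side s is s√n. Here 5.2·√39 ≈ 32.474.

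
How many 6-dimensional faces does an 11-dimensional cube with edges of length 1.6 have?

Number of 6-faces = C(11,6) · 2^(11-6) = 462 · 32 = 14784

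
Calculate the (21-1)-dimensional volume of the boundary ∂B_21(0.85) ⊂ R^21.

S_21(0.85) = 2·π^(21/2)·(0.85)^20 / Γ(21/2) ≈ 0.0113539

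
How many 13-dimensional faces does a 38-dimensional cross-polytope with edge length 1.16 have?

f_13(38-orthoplex) = 2^14 · (38 choose 14) = 158425974374400.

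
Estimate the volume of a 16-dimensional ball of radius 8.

V = 2199023255552·π^8/315 ≈ 6.62397e+13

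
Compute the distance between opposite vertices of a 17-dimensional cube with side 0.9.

||(0.9,0.9,...,0.9)|| = √(17)·0.9 ≈ 3.7108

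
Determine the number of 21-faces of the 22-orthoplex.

Each 21-face is the convex hull of 22 vertices, one chosen as ±e_i from each of 22 distinct axes: 2^22·C(22,22) = 4194304.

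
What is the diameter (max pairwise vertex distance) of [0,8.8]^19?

||(8.8,8.8,...,8.8)|| = √(19)·8.8 ≈ 38.3583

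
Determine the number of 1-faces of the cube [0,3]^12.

Choose 1 of 12 axes to span the face (C(12,1) = 12 ways), then fix each of the remaining 11 coordinates at one of its two extreme values (2^11 = 2048 ways): 12·2048 = 24576.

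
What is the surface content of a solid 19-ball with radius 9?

|∂B_19(9)| = 1897492673384285184·π^9/425425 ≈ 1.32955e+17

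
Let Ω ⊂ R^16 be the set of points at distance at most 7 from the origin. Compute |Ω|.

The n-ball volume is π^(n/2)·r^n/Γ(n/2+1). With n=16, r=7: V = 4747561509943·π^8/5760 ≈ 7.82073e+12.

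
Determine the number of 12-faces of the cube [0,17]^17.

An n-cube has C(n,k)·2^(n-k) k-faces. Here C(17,12)·2^5 = 6188·32 = 198016.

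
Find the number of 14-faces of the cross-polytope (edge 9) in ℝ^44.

Each 14-face is the convex hull of 15 vertices, one chosen as ±e_i from each of 15 distinct axes: 2^15·C(44,15) = 7533743867691008.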